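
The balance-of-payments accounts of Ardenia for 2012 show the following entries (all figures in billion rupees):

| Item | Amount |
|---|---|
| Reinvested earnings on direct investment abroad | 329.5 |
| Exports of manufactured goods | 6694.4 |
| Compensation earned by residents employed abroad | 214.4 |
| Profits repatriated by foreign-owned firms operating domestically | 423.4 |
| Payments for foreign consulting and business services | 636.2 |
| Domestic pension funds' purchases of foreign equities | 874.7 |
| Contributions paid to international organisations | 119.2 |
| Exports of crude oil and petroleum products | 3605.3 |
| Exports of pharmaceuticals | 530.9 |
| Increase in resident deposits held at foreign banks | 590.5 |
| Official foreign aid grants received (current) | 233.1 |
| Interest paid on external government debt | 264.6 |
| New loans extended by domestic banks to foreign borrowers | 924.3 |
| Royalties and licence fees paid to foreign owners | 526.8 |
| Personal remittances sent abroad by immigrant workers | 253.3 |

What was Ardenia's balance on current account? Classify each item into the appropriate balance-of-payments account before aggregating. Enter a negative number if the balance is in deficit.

9384.1

Goods: 530.9 + 3605.3 + 6694.4 = 10830.6
Services: -526.8 - 636.2 = -1163.0
Primary income: -423.4 + 214.4 - 264.6 + 329.5 = -144.1
Secondary income: -119.2 - 253.3 + 233.1 = -139.4
Current account = 10830.6 + (-1163.0) + (-144.1) + (-139.4) = 9384.1
(Excluded from the current account — financial account: domestic pension funds' purchases of foreign equities 874.7, increase in resident deposits held at foreign banks 590.5, new loans extended by domestic banks to foreign borrowers 924.3.)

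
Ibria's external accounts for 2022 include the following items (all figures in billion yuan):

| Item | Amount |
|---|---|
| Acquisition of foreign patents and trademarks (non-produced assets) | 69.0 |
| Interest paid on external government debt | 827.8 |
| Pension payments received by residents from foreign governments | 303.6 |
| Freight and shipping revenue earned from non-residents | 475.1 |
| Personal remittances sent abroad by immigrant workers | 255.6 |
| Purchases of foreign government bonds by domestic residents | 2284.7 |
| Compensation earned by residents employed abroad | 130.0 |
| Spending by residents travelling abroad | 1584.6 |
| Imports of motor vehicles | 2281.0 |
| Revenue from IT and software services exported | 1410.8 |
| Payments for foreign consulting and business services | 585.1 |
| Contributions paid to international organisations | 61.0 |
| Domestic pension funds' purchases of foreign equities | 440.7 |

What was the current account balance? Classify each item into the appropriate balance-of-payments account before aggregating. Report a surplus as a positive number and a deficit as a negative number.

-3275.6

Goods: -2281.0
Services: 1410.8 - 585.1 + 475.1 - 1584.6 = -283.8
Primary income: 130.0 - 827.8 = -697.8
Secondary income: 303.6 - 61.0 - 255.6 = -13.0
Current account = (-2281.0) + (-283.8) + (-697.8) + (-13.0) = -3275.6
(Excluded from the current account — capital account: acquisition of foreign patents and trademarks (non-produced assets) 69.0; financial account: purchases of foreign government bonds by domestic residents 2284.7, domestic pension funds' purchases of foreign equities 440.7.)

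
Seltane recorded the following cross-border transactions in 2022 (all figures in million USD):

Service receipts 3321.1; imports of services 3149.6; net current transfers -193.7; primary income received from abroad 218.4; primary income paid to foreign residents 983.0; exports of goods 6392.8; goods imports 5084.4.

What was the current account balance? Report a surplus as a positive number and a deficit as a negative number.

521.6

Goods balance = 6392.8 - 5084.4 = 1308.4
Services balance = 3321.1 - 3149.6 = 171.5
Trade balance (goods + services) = 1308.4 + 171.5 = 1479.9
Net primary income = 218.4 - 983.0 = -764.6
Net secondary income = -193.7
Current account = 1479.9 + (-764.6) + (-193.7) = 521.6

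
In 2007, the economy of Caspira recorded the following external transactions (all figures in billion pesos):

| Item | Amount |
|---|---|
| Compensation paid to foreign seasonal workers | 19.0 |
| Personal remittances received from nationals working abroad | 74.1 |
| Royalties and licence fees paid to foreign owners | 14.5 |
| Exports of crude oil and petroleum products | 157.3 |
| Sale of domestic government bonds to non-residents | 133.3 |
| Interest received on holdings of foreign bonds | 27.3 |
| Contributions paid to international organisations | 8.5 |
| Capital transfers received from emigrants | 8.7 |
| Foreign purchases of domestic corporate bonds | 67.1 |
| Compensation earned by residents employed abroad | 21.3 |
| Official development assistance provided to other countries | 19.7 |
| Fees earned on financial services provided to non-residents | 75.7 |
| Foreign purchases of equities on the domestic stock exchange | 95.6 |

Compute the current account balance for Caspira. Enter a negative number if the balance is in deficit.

Goods: 157.3
Services: 75.7 - 14.5 = 61.2
Primary income: -19.0 + 27.3 + 21.3 = 29.6
Secondary income: -8.5 + 74.1 - 19.7 = 45.9
Current account = 157.3 + 61.2 + 29.6 + 45.9 = 294.0
(Excluded from the current account — financial account: sale of domestic government bonds to non-residents 133.3, foreign purchases of domestic corporate bonds 67.1, foreign purchases of equities on the domestic stock exchange 95.6; capital account: capital transfers received from emigrants 8.7.)

294.0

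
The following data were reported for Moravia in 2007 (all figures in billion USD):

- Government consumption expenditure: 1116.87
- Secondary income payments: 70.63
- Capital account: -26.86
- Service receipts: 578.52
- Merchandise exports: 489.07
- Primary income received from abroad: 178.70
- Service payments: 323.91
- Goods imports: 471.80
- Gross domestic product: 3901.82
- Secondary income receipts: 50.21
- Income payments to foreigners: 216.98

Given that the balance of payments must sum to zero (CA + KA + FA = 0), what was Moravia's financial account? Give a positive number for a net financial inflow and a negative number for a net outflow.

Goods balance = 489.07 - 471.80 = 17.27
Services balance = 578.52 - 323.91 = 254.61
Trade balance (goods + services) = 17.27 + 254.61 = 271.88
Net primary income = 178.70 - 216.98 = -38.28
Net secondary income = 50.21 - 70.63 = -20.42
Current account = 271.88 + (-38.28) + (-20.42) = 213.18
Financial account = -(213.18 + (-26.86)) = -186.32

-186.32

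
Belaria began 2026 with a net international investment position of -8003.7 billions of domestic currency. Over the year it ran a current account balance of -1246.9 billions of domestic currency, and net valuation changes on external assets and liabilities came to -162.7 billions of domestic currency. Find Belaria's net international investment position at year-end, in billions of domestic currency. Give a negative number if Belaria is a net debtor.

-9413.3

Change in NIIP = current account + net valuation change = -1246.9 + (-162.7) = -1409.6
End-of-year NIIP = -8003.7 + (-1409.6) = -9413.3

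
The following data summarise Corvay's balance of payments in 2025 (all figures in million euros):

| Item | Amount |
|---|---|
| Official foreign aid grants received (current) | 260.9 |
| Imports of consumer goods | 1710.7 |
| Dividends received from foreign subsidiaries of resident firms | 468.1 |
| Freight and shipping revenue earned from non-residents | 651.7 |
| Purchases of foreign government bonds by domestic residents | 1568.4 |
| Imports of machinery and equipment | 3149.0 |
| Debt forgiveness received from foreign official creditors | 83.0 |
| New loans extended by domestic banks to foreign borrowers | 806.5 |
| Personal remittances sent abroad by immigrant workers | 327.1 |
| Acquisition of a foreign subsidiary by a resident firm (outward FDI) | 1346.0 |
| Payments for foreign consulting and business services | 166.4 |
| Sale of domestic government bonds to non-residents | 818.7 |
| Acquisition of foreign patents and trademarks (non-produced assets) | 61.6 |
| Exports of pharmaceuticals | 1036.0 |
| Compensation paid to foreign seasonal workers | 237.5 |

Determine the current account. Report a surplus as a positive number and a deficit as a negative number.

Goods: -1710.7 + 1036.0 - 3149.0 = -3823.7
Services: -166.4 + 651.7 = 485.3
Primary income: -237.5 + 468.1 = 230.6
Secondary income: -327.1 + 260.9 = -66.2
Current account = (-3823.7) + 485.3 + 230.6 + (-66.2) = -3174.0
(Excluded from the current account — financial account: purchases of foreign government bonds by domestic residents 1568.4, new loans extended by domestic banks to foreign borrowers 806.5, acquisition of a foreign subsidiary by a resident firm (outward FDI) 1346.0, sale of domestic government bonds to non-residents 818.7; capital account: debt forgiveness received from foreign official creditors 83.0, acquisition of foreign patents and trademarks (non-produced assets) 61.6.)

-3174.0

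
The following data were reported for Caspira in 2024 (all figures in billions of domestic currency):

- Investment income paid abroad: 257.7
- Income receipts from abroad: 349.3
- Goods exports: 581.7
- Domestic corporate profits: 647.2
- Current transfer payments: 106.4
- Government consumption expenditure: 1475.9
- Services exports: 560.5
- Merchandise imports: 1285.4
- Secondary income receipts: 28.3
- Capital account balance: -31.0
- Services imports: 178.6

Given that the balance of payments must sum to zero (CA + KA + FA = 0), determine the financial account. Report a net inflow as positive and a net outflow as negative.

339.3

Goods balance = 581.7 - 1285.4 = -703.7
Services balance = 560.5 - 178.6 = 381.9
Trade balance (goods + services) = -703.7 + 381.9 = -321.8
Net primary income = 349.3 - 257.7 = 91.6
Net secondary income = 28.3 - 106.4 = -78.1
Current account = -321.8 + 91.6 + (-78.1) = -308.3
Financial account = -(-308.3 + (-31.0)) = 339.3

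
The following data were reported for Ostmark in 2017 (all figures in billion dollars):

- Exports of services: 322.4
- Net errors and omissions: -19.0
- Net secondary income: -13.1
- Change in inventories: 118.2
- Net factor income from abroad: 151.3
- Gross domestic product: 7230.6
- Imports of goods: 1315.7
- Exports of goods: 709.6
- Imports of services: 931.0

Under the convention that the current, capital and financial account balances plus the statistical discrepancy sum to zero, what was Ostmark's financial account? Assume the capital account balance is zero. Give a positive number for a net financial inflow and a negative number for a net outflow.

1095.5

Goods balance = 709.6 - 1315.7 = -606.1
Services balance = 322.4 - 931.0 = -608.6
Trade balance (goods + services) = -606.1 + (-608.6) = -1214.7
Net primary income = 151.3
Net secondary income = -13.1
Current account = -1214.7 + 151.3 + (-13.1) = -1076.5
Financial account = -(-1076.5 + (-19.0)) = 1095.5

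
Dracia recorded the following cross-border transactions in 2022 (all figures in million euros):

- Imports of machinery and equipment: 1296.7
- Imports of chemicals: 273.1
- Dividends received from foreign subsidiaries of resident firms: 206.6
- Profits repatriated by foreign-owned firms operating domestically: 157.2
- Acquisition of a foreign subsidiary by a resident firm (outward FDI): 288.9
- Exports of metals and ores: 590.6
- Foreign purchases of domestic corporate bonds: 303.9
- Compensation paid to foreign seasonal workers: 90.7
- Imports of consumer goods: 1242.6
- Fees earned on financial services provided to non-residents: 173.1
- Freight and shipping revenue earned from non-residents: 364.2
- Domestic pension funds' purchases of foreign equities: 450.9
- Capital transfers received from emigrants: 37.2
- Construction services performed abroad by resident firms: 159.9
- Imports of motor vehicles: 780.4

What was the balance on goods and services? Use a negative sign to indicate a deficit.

Goods: -1296.7 - 780.4 + 590.6 - 273.1 - 1242.6 = -3002.2
Services: 364.2 + 159.9 + 173.1 = 697.2
Trade balance = -3002.2 + 697.2 = -2305.0
(Excluded from the trade balance — primary income: dividends received from foreign subsidiaries of resident firms 206.6, profits repatriated by foreign-owned firms operating domestically 157.2, compensation paid to foreign seasonal workers 90.7; financial account: acquisition of a foreign subsidiary by a resident firm (outward FDI) 288.9, foreign purchases of domestic corporate bonds 303.9, domestic pension funds' purchases of foreign equities 450.9; capital account: capital transfers received from emigrants 37.2.)

-2305.0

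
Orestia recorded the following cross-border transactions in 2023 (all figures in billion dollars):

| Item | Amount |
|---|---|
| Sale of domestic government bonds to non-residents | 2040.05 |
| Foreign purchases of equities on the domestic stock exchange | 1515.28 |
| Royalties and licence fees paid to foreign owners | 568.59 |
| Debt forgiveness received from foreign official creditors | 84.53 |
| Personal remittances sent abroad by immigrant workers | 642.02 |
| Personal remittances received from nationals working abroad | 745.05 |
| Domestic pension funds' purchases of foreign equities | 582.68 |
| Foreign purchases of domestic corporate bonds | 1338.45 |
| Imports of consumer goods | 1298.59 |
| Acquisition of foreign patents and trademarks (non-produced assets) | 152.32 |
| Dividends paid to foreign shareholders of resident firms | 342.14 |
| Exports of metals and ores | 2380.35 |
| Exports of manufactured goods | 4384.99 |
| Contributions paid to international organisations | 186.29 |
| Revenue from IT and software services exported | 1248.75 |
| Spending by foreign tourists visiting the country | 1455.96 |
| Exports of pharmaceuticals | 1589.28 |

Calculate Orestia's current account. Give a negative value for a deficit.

8766.75

Goods: 4384.99 + 2380.35 - 1298.59 + 1589.28 = 7056.03
Services: -568.59 + 1248.75 + 1455.96 = 2136.12
Primary income: -342.14
Secondary income: -642.02 - 186.29 + 745.05 = -83.26
Current account = 7056.03 + 2136.12 + (-342.14) + (-83.26) = 8766.75
(Excluded from the current account — financial account: sale of domestic government bonds to non-residents 2040.05, foreign purchases of equities on the domestic stock exchange 1515.28, domestic pension funds' purchases of foreign equities 582.68, foreign purchases of domestic corporate bonds 1338.45; capital account: debt forgiveness received from foreign official creditors 84.53, acquisition of foreign patents and trademarks (non-produced assets) 152.32.)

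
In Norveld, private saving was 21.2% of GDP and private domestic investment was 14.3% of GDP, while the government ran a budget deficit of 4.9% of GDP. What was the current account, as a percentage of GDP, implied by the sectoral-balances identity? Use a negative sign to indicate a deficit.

2.0

By the sectoral-balances identity, CA = (S_private - I) + (T - G).
Private balance = 21.2 - 14.3 = 6.9
Government balance (T - G) = -4.9
CA = 6.9 + (-4.9) = 2.0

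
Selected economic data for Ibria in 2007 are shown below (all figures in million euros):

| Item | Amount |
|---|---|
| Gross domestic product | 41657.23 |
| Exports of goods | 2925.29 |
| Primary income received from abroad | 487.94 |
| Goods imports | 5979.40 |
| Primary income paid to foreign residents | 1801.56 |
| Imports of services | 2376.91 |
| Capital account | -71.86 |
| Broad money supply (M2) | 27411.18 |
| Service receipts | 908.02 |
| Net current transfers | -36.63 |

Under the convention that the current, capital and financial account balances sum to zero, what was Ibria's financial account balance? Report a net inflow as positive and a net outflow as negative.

5945.11

Goods balance = 2925.29 - 5979.40 = -3054.11
Services balance = 908.02 - 2376.91 = -1468.89
Trade balance (goods + services) = -3054.11 + (-1468.89) = -4523.00
Net primary income = 487.94 - 1801.56 = -1313.62
Net secondary income = -36.63
Current account = -4523.00 + (-1313.62) + (-36.63) = -5873.25
Financial account = -(-5873.25 + (-71.86)) = 5945.11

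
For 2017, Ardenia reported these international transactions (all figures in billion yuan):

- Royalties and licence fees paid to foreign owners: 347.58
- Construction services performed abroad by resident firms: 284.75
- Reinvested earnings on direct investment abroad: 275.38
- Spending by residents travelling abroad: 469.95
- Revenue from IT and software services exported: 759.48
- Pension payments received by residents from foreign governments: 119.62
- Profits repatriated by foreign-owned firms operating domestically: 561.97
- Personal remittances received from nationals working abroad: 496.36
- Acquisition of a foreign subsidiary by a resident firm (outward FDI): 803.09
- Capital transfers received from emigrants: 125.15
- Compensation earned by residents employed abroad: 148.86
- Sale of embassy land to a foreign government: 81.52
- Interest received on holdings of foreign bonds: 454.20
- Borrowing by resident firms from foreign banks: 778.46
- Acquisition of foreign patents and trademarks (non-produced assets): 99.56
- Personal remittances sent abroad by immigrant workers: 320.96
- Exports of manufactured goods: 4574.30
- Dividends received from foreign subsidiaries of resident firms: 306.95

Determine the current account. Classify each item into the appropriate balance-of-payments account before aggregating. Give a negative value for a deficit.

5719.44

Goods: 4574.30
Services: 759.48 - 469.95 + 284.75 - 347.58 = 226.70
Primary income: 275.38 + 454.20 + 306.95 - 561.97 + 148.86 = 623.42
Secondary income: 496.36 + 119.62 - 320.96 = 295.02
Current account = 4574.30 + 226.70 + 623.42 + 295.02 = 5719.44
(Excluded from the current account — financial account: acquisition of a foreign subsidiary by a resident firm (outward FDI) 803.09, borrowing by resident firms from foreign banks 778.46; capital account: capital transfers received from emigrants 125.15, sale of embassy land to a foreign government 81.52, acquisition of foreign patents and trademarks (non-produced assets) 99.56.)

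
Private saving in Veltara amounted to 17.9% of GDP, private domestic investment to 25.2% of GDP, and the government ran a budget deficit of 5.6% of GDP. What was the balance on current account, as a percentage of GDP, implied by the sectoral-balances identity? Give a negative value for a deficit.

-12.9

By the sectoral-balances identity, CA = (S_private - I) + (T - G).
Private balance = 17.9 - 25.2 = -7.3
Government balance (T - G) = -5.6
CA = -7.3 + (-5.6) = -12.9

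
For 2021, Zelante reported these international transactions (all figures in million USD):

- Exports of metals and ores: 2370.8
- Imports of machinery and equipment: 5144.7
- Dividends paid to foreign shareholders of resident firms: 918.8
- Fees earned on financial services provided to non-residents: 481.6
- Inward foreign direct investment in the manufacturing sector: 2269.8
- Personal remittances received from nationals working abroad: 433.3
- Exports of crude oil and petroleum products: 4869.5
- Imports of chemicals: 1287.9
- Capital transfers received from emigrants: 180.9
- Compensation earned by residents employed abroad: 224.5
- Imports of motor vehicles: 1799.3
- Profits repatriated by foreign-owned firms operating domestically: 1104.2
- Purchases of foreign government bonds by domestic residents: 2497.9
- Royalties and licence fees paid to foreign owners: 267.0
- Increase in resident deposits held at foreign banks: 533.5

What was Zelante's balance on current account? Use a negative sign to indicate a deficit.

Goods: 2370.8 - 1287.9 + 4869.5 - 5144.7 - 1799.3 = -991.6
Services: -267.0 + 481.6 = 214.6
Primary income: 224.5 - 1104.2 - 918.8 = -1798.5
Secondary income: 433.3
Current account = (-991.6) + 214.6 + (-1798.5) + 433.3 = -2142.2
(Excluded from the current account — financial account: inward foreign direct investment in the manufacturing sector 2269.8, purchases of foreign government bonds by domestic residents 2497.9, increase in resident deposits held at foreign banks 533.5; capital account: capital transfers received from emigrants 180.9.)

-2142.2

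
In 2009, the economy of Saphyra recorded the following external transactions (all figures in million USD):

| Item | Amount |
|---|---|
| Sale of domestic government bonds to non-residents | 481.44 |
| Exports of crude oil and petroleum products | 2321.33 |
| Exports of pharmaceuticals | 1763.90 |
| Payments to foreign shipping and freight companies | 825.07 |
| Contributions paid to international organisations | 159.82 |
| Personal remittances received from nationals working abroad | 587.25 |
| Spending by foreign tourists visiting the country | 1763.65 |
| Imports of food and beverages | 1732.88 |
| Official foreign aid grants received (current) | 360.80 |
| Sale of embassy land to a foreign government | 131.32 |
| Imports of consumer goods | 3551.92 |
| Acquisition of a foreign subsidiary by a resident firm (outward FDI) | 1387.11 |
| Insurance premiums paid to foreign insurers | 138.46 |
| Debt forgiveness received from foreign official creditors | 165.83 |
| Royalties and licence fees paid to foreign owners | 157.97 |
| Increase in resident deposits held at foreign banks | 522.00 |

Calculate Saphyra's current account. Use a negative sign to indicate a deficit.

230.81

Goods: -3551.92 + 1763.90 - 1732.88 + 2321.33 = -1199.57
Services: -157.97 - 825.07 - 138.46 + 1763.65 = 642.15
Secondary income: 360.80 - 159.82 + 587.25 = 788.23
Current account = (-1199.57) + 642.15 + 788.23 = 230.81
(Excluded from the current account — financial account: sale of domestic government bonds to non-residents 481.44, acquisition of a foreign subsidiary by a resident firm (outward FDI) 1387.11, increase in resident deposits held at foreign banks 522.00; capital account: sale of embassy land to a foreign government 131.32, debt forgiveness received from foreign official creditors 165.83.)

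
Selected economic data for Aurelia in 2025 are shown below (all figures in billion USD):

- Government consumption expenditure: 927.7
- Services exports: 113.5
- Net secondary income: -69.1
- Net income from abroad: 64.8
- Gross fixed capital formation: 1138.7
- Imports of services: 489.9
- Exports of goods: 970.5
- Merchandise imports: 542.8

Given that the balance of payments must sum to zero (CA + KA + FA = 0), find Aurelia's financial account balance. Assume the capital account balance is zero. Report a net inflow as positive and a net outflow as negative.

Goods balance = 970.5 - 542.8 = 427.7
Services balance = 113.5 - 489.9 = -376.4
Trade balance (goods + services) = 427.7 + (-376.4) = 51.3
Net primary income = 64.8
Net secondary income = -69.1
Current account = 51.3 + 64.8 + (-69.1) = 47.0
Financial account = -(47.0) = -47.0

-47.0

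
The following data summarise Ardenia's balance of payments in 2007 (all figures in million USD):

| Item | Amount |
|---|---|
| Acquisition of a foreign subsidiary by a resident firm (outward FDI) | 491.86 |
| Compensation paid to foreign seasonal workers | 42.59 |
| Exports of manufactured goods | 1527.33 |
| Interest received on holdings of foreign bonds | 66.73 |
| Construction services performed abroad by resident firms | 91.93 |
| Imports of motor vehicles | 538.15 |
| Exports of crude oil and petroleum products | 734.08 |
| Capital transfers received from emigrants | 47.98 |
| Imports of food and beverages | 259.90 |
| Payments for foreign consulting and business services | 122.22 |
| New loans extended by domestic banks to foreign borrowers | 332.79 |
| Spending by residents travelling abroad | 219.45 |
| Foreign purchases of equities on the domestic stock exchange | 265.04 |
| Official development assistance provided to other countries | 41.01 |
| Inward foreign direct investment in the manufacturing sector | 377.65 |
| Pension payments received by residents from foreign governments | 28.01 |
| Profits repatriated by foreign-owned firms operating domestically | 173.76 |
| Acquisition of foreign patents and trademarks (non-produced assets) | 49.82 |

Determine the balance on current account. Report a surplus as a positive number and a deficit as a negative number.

Goods: -259.90 + 1527.33 - 538.15 + 734.08 = 1463.36
Services: 91.93 - 219.45 - 122.22 = -249.74
Primary income: -173.76 - 42.59 + 66.73 = -149.62
Secondary income: -41.01 + 28.01 = -13.00
Current account = 1463.36 + (-249.74) + (-149.62) + (-13.00) = 1051.00
(Excluded from the current account — financial account: acquisition of a foreign subsidiary by a resident firm (outward FDI) 491.86, new loans extended by domestic banks to foreign borrowers 332.79, foreign purchases of equities on the domestic stock exchange 265.04, inward foreign direct investment in the manufacturing sector 377.65; capital account: capital transfers received from emigrants 47.98, acquisition of foreign patents and trademarks (non-produced assets) 49.82.)

1051.00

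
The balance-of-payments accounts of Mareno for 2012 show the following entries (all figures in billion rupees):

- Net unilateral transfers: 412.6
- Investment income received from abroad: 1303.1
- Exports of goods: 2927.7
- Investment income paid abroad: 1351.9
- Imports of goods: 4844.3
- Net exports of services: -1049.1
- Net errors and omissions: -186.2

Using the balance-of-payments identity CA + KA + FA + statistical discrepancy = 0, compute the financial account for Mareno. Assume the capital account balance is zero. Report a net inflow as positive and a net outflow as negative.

Goods balance = 2927.7 - 4844.3 = -1916.6
Services balance = -1049.1
Trade balance (goods + services) = -1916.6 + (-1049.1) = -2965.7
Net primary income = 1303.1 - 1351.9 = -48.8
Net secondary income = 412.6
Current account = -2965.7 + (-48.8) + 412.6 = -2601.9
Financial account = -(-2601.9 + (-186.2)) = 2788.1

2788.1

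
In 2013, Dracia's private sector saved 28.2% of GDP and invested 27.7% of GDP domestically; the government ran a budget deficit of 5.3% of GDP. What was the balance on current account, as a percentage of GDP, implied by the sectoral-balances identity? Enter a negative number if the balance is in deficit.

-4.8

By the sectoral-balances identity, CA = (S_private - I) + (T - G).
Private balance = 28.2 - 27.7 = 0.5
Government balance (T - G) = -5.3
CA = 0.5 + (-5.3) = -4.8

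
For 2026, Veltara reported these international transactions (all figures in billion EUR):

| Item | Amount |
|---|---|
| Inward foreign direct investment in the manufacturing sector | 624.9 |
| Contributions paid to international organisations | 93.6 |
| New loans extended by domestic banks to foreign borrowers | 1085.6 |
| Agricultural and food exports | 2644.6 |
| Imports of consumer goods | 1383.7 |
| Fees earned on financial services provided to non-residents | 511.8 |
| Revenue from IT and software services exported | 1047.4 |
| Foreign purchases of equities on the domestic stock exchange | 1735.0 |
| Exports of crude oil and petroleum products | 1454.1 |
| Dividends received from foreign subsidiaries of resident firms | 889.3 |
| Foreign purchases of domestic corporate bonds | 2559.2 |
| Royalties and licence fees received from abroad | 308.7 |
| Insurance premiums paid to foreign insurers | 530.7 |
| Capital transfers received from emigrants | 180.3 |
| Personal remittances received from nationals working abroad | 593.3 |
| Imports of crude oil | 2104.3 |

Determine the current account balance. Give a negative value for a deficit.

Goods: -1383.7 + 2644.6 - 2104.3 + 1454.1 = 610.7
Services: -530.7 + 308.7 + 511.8 + 1047.4 = 1337.2
Primary income: 889.3
Secondary income: -93.6 + 593.3 = 499.7
Current account = 610.7 + 1337.2 + 889.3 + 499.7 = 3336.9
(Excluded from the current account — financial account: inward foreign direct investment in the manufacturing sector 624.9, new loans extended by domestic banks to foreign borrowers 1085.6, foreign purchases of equities on the domestic stock exchange 1735.0, foreign purchases of domestic corporate bonds 2559.2; capital account: capital transfers received from emigrants 180.3.)

3336.9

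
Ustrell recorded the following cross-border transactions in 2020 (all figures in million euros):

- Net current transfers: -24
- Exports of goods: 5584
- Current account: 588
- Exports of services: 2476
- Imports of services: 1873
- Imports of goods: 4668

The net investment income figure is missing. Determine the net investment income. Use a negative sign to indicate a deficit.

Current account = goods balance + services balance + net primary income + net secondary income
Sum of the known components = 1495
Net investment income = CA - (known components) = 588 - 1495 = -907

-907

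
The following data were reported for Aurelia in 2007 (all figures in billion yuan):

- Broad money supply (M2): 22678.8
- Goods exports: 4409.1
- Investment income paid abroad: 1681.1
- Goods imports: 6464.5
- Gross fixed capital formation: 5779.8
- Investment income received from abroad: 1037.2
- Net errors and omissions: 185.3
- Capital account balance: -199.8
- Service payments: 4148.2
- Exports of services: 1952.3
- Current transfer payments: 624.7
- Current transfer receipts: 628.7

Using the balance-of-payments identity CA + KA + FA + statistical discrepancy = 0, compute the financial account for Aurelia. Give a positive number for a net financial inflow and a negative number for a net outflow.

Goods balance = 4409.1 - 6464.5 = -2055.4
Services balance = 1952.3 - 4148.2 = -2195.9
Trade balance (goods + services) = -2055.4 + (-2195.9) = -4251.3
Net primary income = 1037.2 - 1681.1 = -643.9
Net secondary income = 628.7 - 624.7 = 4.0
Current account = -4251.3 + (-643.9) + 4.0 = -4891.2
Financial account = -(-4891.2 + (-199.8) + 185.3) = 4905.7

4905.7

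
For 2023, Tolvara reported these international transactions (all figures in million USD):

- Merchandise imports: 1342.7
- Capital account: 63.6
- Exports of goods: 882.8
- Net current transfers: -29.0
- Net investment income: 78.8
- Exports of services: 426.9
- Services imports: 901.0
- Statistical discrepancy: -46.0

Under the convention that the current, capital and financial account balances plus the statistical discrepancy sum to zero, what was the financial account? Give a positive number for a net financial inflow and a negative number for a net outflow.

866.6

Goods balance = 882.8 - 1342.7 = -459.9
Services balance = 426.9 - 901.0 = -474.1
Trade balance (goods + services) = -459.9 + (-474.1) = -934.0
Net primary income = 78.8
Net secondary income = -29.0
Current account = -934.0 + 78.8 + (-29.0) = -884.2
Financial account = -(-884.2 + 63.6 + (-46.0)) = 866.6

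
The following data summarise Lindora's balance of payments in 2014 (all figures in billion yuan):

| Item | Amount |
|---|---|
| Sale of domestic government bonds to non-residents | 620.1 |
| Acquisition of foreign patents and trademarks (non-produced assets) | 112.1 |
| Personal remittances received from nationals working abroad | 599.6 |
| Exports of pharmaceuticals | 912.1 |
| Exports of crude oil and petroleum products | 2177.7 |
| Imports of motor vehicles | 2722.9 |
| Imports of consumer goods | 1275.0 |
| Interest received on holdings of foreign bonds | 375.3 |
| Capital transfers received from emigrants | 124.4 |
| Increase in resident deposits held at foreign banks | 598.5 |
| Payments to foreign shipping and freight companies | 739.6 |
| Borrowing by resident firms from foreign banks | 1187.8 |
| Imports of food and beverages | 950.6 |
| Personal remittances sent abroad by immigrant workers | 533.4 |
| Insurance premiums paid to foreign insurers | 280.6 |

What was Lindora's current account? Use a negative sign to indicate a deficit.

Goods: 2177.7 + 912.1 - 950.6 - 2722.9 - 1275.0 = -1858.7
Services: -280.6 - 739.6 = -1020.2
Primary income: 375.3
Secondary income: -533.4 + 599.6 = 66.2
Current account = (-1858.7) + (-1020.2) + 375.3 + 66.2 = -2437.4
(Excluded from the current account — financial account: sale of domestic government bonds to non-residents 620.1, increase in resident deposits held at foreign banks 598.5, borrowing by resident firms from foreign banks 1187.8; capital account: acquisition of foreign patents and trademarks (non-produced assets) 112.1, capital transfers received from emigrants 124.4.)

-2437.4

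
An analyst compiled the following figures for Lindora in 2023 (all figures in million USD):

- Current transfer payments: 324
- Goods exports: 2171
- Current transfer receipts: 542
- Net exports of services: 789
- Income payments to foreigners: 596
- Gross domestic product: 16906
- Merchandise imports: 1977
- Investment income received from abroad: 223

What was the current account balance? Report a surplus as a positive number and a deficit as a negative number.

Goods balance = 2171 - 1977 = 194
Services balance = 789
Trade balance (goods + services) = 194 + 789 = 983
Net primary income = 223 - 596 = -373
Net secondary income = 542 - 324 = 218
Current account = 983 + (-373) + 218 = 828

828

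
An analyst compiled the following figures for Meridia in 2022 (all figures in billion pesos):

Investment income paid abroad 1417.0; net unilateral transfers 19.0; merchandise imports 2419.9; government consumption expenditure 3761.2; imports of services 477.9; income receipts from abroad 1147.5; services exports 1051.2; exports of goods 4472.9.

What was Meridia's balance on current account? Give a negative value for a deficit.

2375.8

Goods balance = 4472.9 - 2419.9 = 2053.0
Services balance = 1051.2 - 477.9 = 573.3
Trade balance (goods + services) = 2053.0 + 573.3 = 2626.3
Net primary income = 1147.5 - 1417.0 = -269.5
Net secondary income = 19.0
Current account = 2626.3 + (-269.5) + 19.0 = 2375.8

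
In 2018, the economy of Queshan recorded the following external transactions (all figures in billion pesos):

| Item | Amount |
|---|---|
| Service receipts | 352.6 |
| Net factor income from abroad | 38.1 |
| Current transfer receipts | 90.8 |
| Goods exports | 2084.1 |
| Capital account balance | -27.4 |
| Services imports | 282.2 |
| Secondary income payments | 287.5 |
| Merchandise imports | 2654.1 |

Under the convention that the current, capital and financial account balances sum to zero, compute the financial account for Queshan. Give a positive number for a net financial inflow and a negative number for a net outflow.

Goods balance = 2084.1 - 2654.1 = -570.0
Services balance = 352.6 - 282.2 = 70.4
Trade balance (goods + services) = -570.0 + 70.4 = -499.6
Net primary income = 38.1
Net secondary income = 90.8 - 287.5 = -196.7
Current account = -499.6 + 38.1 + (-196.7) = -658.2
Financial account = -(-658.2 + (-27.4)) = 685.6

685.6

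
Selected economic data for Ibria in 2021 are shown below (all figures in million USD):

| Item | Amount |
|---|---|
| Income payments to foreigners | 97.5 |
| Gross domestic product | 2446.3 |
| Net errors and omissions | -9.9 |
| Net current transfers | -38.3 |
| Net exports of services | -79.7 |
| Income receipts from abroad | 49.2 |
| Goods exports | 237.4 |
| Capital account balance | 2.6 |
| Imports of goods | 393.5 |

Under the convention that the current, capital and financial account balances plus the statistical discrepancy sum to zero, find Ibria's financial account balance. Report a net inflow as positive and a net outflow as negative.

329.7

Goods balance = 237.4 - 393.5 = -156.1
Services balance = -79.7
Trade balance (goods + services) = -156.1 + (-79.7) = -235.8
Net primary income = 49.2 - 97.5 = -48.3
Net secondary income = -38.3
Current account = -235.8 + (-48.3) + (-38.3) = -322.4
Financial account = -(-322.4 + 2.6 + (-9.9)) = 329.7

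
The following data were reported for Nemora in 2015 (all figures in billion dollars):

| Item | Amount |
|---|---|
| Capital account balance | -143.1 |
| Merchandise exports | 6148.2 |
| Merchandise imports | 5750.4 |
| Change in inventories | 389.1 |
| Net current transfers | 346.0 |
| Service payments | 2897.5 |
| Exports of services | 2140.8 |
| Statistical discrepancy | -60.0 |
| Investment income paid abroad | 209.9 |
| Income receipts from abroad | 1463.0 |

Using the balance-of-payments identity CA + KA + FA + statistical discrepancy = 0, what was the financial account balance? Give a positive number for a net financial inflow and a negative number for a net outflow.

Goods balance = 6148.2 - 5750.4 = 397.8
Services balance = 2140.8 - 2897.5 = -756.7
Trade balance (goods + services) = 397.8 + (-756.7) = -358.9
Net primary income = 1463.0 - 209.9 = 1253.1
Net secondary income = 346.0
Current account = -358.9 + 1253.1 + 346.0 = 1240.2
Financial account = -(1240.2 + (-143.1) + (-60.0)) = -1037.1

-1037.1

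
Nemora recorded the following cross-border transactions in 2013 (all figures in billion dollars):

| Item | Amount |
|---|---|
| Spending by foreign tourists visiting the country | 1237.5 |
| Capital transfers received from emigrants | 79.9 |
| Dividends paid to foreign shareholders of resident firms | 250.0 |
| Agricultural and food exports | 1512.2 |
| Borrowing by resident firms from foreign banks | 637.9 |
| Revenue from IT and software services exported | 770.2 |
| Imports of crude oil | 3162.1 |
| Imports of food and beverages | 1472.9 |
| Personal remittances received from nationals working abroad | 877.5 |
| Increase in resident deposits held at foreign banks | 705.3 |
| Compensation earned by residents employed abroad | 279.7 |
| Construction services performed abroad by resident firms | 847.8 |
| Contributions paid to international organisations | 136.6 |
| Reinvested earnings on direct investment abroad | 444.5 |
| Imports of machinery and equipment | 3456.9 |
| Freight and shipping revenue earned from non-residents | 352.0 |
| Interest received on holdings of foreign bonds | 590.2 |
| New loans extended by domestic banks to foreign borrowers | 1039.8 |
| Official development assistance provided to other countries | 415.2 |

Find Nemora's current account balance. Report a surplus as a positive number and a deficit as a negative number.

-1982.1

Goods: -1472.9 + 1512.2 - 3456.9 - 3162.1 = -6579.7
Services: 847.8 + 352.0 + 770.2 + 1237.5 = 3207.5
Primary income: -250.0 + 590.2 + 279.7 + 444.5 = 1064.4
Secondary income: 877.5 - 415.2 - 136.6 = 325.7
Current account = (-6579.7) + 3207.5 + 1064.4 + 325.7 = -1982.1
(Excluded from the current account — capital account: capital transfers received from emigrants 79.9; financial account: borrowing by resident firms from foreign banks 637.9, increase in resident deposits held at foreign banks 705.3, new loans extended by domestic banks to foreign borrowers 1039.8.)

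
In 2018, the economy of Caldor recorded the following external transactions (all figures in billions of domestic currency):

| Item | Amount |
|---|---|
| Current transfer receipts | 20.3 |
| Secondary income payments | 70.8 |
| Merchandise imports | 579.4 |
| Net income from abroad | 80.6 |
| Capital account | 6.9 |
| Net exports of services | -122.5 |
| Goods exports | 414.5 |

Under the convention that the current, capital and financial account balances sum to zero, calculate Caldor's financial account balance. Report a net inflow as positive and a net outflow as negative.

250.4

Goods balance = 414.5 - 579.4 = -164.9
Services balance = -122.5
Trade balance (goods + services) = -164.9 + (-122.5) = -287.4
Net primary income = 80.6
Net secondary income = 20.3 - 70.8 = -50.5
Current account = -287.4 + 80.6 + (-50.5) = -257.3
Financial account = -(-257.3 + 6.9) = 250.4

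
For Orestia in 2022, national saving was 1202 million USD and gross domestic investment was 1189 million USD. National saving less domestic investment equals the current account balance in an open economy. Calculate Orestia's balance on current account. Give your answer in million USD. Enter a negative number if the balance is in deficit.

CA = S - I = 1202 - 1189 = 13

13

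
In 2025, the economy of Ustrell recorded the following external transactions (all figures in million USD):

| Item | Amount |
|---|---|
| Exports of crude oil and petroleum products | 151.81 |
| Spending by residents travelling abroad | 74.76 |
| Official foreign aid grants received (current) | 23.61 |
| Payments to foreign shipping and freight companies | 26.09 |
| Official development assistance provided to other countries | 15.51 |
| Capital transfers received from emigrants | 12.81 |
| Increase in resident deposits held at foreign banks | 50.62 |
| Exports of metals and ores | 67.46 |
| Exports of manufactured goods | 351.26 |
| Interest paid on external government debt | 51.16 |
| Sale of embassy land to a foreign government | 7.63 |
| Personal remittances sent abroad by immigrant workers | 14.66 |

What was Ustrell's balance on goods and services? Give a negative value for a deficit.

Goods: 151.81 + 67.46 + 351.26 = 570.53
Services: -26.09 - 74.76 = -100.85
Trade balance = 570.53 + (-100.85) = 469.68
(Excluded from the trade balance — secondary income: official foreign aid grants received (current) 23.61, official development assistance provided to other countries 15.51, personal remittances sent abroad by immigrant workers 14.66; capital account: capital transfers received from emigrants 12.81, sale of embassy land to a foreign government 7.63; financial account: increase in resident deposits held at foreign banks 50.62; primary income: interest paid on external government debt 51.16.)

469.68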